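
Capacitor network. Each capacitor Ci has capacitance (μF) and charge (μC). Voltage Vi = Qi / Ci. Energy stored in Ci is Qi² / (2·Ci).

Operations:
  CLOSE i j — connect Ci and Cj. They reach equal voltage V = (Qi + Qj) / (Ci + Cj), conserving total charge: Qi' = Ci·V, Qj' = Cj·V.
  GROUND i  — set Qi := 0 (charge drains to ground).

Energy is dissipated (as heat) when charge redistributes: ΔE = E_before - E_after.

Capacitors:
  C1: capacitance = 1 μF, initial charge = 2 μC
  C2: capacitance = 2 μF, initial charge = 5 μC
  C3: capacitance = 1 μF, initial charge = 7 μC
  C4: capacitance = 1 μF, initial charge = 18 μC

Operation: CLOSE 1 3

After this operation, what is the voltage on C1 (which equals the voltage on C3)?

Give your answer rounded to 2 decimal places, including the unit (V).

Initial: C1(1μF, Q=2μC, V=2.00V), C2(2μF, Q=5μC, V=2.50V), C3(1μF, Q=7μC, V=7.00V), C4(1μF, Q=18μC, V=18.00V)
Op 1: CLOSE 1-3: Q_total=9.00, C_total=2.00, V=4.50; Q1=4.50, Q3=4.50; dissipated=6.250

Answer: 4.50 V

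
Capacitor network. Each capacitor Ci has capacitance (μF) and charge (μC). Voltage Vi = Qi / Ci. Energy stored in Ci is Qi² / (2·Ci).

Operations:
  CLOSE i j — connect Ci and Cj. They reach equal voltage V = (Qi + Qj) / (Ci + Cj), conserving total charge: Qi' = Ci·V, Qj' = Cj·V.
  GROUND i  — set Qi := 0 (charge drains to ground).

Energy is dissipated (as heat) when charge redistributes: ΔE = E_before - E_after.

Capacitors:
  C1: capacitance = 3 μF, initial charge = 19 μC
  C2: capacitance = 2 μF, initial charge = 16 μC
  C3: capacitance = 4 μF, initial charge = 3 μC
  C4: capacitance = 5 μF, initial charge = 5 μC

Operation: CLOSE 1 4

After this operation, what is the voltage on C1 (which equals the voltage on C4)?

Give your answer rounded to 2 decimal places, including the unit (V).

Initial: C1(3μF, Q=19μC, V=6.33V), C2(2μF, Q=16μC, V=8.00V), C3(4μF, Q=3μC, V=0.75V), C4(5μF, Q=5μC, V=1.00V)
Op 1: CLOSE 1-4: Q_total=24.00, C_total=8.00, V=3.00; Q1=9.00, Q4=15.00; dissipated=26.667

Answer: 3.00 V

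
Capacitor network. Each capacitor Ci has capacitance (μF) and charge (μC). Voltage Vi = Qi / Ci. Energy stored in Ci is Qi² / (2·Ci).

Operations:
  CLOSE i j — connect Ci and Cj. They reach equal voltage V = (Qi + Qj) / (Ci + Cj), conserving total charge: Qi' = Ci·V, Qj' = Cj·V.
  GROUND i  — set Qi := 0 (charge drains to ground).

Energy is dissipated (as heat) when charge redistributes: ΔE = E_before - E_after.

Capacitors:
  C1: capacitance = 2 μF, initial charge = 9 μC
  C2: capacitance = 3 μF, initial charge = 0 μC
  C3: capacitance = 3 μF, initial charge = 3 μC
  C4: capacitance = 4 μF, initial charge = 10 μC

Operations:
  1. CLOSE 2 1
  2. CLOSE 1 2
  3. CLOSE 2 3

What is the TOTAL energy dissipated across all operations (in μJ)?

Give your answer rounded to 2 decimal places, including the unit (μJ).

Initial: C1(2μF, Q=9μC, V=4.50V), C2(3μF, Q=0μC, V=0.00V), C3(3μF, Q=3μC, V=1.00V), C4(4μF, Q=10μC, V=2.50V)
Op 1: CLOSE 2-1: Q_total=9.00, C_total=5.00, V=1.80; Q2=5.40, Q1=3.60; dissipated=12.150
Op 2: CLOSE 1-2: Q_total=9.00, C_total=5.00, V=1.80; Q1=3.60, Q2=5.40; dissipated=0.000
Op 3: CLOSE 2-3: Q_total=8.40, C_total=6.00, V=1.40; Q2=4.20, Q3=4.20; dissipated=0.480
Total dissipated: 12.630 μJ

Answer: 12.63 μJ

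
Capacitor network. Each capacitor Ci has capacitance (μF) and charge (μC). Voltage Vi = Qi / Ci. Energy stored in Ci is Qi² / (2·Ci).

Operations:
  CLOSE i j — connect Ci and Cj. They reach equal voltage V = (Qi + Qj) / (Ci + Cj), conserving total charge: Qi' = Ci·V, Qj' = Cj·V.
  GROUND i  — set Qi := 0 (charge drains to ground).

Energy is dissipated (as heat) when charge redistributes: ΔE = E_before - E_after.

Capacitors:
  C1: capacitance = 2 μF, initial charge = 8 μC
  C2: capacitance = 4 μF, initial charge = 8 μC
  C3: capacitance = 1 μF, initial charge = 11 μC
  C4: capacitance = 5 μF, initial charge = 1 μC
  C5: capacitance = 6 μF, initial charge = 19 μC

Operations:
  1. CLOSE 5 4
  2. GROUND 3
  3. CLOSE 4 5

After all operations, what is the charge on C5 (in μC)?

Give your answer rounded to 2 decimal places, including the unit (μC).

Answer: 10.91 μC

Derivation:
Initial: C1(2μF, Q=8μC, V=4.00V), C2(4μF, Q=8μC, V=2.00V), C3(1μF, Q=11μC, V=11.00V), C4(5μF, Q=1μC, V=0.20V), C5(6μF, Q=19μC, V=3.17V)
Op 1: CLOSE 5-4: Q_total=20.00, C_total=11.00, V=1.82; Q5=10.91, Q4=9.09; dissipated=12.002
Op 2: GROUND 3: Q3=0; energy lost=60.500
Op 3: CLOSE 4-5: Q_total=20.00, C_total=11.00, V=1.82; Q4=9.09, Q5=10.91; dissipated=0.000
Final charges: Q1=8.00, Q2=8.00, Q3=0.00, Q4=9.09, Q5=10.91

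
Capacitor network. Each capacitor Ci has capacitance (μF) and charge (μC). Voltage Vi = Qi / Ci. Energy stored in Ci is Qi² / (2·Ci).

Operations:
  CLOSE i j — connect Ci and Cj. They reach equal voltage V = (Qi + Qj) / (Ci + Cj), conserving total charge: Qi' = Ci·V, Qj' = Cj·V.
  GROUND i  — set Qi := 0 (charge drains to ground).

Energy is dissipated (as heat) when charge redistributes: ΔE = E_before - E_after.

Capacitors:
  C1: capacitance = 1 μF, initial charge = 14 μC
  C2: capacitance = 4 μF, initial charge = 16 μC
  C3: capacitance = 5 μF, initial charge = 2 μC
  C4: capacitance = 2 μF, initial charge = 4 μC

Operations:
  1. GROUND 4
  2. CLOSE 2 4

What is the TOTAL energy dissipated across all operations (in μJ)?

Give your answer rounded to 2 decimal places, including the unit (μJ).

Initial: C1(1μF, Q=14μC, V=14.00V), C2(4μF, Q=16μC, V=4.00V), C3(5μF, Q=2μC, V=0.40V), C4(2μF, Q=4μC, V=2.00V)
Op 1: GROUND 4: Q4=0; energy lost=4.000
Op 2: CLOSE 2-4: Q_total=16.00, C_total=6.00, V=2.67; Q2=10.67, Q4=5.33; dissipated=10.667
Total dissipated: 14.667 μJ

Answer: 14.67 μJ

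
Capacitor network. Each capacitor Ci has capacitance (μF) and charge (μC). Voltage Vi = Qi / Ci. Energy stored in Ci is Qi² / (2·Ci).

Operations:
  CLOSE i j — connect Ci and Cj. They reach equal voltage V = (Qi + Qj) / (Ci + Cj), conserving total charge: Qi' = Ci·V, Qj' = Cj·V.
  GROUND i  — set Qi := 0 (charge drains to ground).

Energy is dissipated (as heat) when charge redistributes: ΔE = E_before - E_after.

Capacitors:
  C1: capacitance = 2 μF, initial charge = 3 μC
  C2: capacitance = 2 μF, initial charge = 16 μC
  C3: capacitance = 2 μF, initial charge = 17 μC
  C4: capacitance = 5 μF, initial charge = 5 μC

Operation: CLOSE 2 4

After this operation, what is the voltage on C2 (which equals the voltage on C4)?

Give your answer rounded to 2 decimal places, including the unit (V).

Answer: 3.00 V

Derivation:
Initial: C1(2μF, Q=3μC, V=1.50V), C2(2μF, Q=16μC, V=8.00V), C3(2μF, Q=17μC, V=8.50V), C4(5μF, Q=5μC, V=1.00V)
Op 1: CLOSE 2-4: Q_total=21.00, C_total=7.00, V=3.00; Q2=6.00, Q4=15.00; dissipated=35.000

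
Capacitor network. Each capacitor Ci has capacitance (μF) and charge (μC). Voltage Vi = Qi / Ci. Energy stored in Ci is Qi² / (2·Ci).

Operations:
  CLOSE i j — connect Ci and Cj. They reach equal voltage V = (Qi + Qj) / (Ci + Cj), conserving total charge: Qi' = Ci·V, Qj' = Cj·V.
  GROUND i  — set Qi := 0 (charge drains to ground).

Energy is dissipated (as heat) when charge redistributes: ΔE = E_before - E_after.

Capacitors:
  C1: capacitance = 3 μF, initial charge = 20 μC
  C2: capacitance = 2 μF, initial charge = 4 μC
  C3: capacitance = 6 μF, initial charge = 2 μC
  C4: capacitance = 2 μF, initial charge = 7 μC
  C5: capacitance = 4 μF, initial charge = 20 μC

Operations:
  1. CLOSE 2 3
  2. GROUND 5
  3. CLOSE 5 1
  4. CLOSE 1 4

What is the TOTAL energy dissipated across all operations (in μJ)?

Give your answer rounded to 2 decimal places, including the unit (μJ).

Initial: C1(3μF, Q=20μC, V=6.67V), C2(2μF, Q=4μC, V=2.00V), C3(6μF, Q=2μC, V=0.33V), C4(2μF, Q=7μC, V=3.50V), C5(4μF, Q=20μC, V=5.00V)
Op 1: CLOSE 2-3: Q_total=6.00, C_total=8.00, V=0.75; Q2=1.50, Q3=4.50; dissipated=2.083
Op 2: GROUND 5: Q5=0; energy lost=50.000
Op 3: CLOSE 5-1: Q_total=20.00, C_total=7.00, V=2.86; Q5=11.43, Q1=8.57; dissipated=38.095
Op 4: CLOSE 1-4: Q_total=15.57, C_total=5.00, V=3.11; Q1=9.34, Q4=6.23; dissipated=0.248
Total dissipated: 90.427 μJ

Answer: 90.43 μJ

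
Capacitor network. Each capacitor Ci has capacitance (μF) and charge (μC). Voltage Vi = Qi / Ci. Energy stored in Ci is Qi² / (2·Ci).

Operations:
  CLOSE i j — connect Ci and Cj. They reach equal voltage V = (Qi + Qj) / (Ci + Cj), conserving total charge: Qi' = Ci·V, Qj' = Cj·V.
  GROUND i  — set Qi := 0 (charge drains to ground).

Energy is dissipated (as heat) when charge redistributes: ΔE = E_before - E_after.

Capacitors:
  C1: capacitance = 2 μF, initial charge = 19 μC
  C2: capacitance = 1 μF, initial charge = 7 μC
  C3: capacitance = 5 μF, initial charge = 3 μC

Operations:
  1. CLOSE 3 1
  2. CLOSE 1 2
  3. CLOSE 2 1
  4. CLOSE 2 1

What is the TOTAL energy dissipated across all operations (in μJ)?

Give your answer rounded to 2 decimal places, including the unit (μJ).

Initial: C1(2μF, Q=19μC, V=9.50V), C2(1μF, Q=7μC, V=7.00V), C3(5μF, Q=3μC, V=0.60V)
Op 1: CLOSE 3-1: Q_total=22.00, C_total=7.00, V=3.14; Q3=15.71, Q1=6.29; dissipated=56.579
Op 2: CLOSE 1-2: Q_total=13.29, C_total=3.00, V=4.43; Q1=8.86, Q2=4.43; dissipated=4.959
Op 3: CLOSE 2-1: Q_total=13.29, C_total=3.00, V=4.43; Q2=4.43, Q1=8.86; dissipated=0.000
Op 4: CLOSE 2-1: Q_total=13.29, C_total=3.00, V=4.43; Q2=4.43, Q1=8.86; dissipated=0.000
Total dissipated: 61.538 μJ

Answer: 61.54 μJ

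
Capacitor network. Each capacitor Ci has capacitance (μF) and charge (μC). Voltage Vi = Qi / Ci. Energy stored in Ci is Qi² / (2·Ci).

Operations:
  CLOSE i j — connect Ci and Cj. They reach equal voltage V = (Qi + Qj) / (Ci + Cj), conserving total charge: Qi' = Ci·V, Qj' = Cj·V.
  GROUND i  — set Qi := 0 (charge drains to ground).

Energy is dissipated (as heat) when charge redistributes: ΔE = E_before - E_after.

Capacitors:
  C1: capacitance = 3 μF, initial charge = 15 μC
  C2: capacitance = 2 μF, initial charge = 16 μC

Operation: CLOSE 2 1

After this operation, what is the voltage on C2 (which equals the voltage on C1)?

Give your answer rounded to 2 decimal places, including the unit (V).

Answer: 6.20 V

Derivation:
Initial: C1(3μF, Q=15μC, V=5.00V), C2(2μF, Q=16μC, V=8.00V)
Op 1: CLOSE 2-1: Q_total=31.00, C_total=5.00, V=6.20; Q2=12.40, Q1=18.60; dissipated=5.400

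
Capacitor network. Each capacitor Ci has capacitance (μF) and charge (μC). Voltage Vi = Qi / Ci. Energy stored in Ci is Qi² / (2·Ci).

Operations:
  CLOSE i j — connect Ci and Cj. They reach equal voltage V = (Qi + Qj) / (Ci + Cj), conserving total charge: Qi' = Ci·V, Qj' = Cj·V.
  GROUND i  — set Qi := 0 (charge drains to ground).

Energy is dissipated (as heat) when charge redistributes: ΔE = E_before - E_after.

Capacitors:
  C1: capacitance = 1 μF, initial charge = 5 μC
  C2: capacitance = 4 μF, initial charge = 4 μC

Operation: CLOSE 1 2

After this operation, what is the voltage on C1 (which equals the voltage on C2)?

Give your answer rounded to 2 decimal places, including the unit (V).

Answer: 1.80 V

Derivation:
Initial: C1(1μF, Q=5μC, V=5.00V), C2(4μF, Q=4μC, V=1.00V)
Op 1: CLOSE 1-2: Q_total=9.00, C_total=5.00, V=1.80; Q1=1.80, Q2=7.20; dissipated=6.400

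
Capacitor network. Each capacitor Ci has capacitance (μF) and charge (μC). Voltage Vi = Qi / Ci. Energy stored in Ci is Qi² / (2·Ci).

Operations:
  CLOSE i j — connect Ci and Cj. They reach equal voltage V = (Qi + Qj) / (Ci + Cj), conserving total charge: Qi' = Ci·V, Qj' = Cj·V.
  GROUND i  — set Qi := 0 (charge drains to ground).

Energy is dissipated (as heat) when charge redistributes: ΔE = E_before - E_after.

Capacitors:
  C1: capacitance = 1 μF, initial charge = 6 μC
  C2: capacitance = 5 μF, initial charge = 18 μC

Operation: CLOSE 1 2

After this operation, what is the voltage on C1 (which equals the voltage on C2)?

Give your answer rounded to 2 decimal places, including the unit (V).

Answer: 4.00 V

Derivation:
Initial: C1(1μF, Q=6μC, V=6.00V), C2(5μF, Q=18μC, V=3.60V)
Op 1: CLOSE 1-2: Q_total=24.00, C_total=6.00, V=4.00; Q1=4.00, Q2=20.00; dissipated=2.400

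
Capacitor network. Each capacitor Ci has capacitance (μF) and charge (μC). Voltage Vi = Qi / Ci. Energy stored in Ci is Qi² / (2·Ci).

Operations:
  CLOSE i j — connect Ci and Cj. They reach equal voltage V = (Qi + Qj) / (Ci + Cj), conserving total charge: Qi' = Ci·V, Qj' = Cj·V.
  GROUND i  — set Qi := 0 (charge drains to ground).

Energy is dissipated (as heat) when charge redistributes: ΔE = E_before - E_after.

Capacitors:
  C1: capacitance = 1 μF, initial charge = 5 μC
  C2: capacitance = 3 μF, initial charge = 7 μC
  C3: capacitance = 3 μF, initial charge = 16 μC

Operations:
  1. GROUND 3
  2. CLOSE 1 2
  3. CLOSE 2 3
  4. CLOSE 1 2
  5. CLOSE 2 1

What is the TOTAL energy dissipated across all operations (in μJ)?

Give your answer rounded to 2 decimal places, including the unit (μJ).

Answer: 52.93 μJ

Derivation:
Initial: C1(1μF, Q=5μC, V=5.00V), C2(3μF, Q=7μC, V=2.33V), C3(3μF, Q=16μC, V=5.33V)
Op 1: GROUND 3: Q3=0; energy lost=42.667
Op 2: CLOSE 1-2: Q_total=12.00, C_total=4.00, V=3.00; Q1=3.00, Q2=9.00; dissipated=2.667
Op 3: CLOSE 2-3: Q_total=9.00, C_total=6.00, V=1.50; Q2=4.50, Q3=4.50; dissipated=6.750
Op 4: CLOSE 1-2: Q_total=7.50, C_total=4.00, V=1.88; Q1=1.88, Q2=5.62; dissipated=0.844
Op 5: CLOSE 2-1: Q_total=7.50, C_total=4.00, V=1.88; Q2=5.62, Q1=1.88; dissipated=0.000
Total dissipated: 52.927 μJ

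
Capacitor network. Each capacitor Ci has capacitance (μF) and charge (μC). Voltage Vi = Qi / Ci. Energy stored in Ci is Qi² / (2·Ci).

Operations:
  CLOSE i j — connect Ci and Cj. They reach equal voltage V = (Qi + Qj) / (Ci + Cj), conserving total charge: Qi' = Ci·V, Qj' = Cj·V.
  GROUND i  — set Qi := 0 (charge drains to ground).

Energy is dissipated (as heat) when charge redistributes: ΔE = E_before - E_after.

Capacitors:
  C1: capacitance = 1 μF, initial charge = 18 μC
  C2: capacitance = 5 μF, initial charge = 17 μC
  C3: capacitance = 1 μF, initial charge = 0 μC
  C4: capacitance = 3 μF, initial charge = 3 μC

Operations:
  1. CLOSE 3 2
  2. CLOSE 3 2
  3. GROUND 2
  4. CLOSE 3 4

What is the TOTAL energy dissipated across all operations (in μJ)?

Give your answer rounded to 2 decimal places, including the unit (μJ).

Initial: C1(1μF, Q=18μC, V=18.00V), C2(5μF, Q=17μC, V=3.40V), C3(1μF, Q=0μC, V=0.00V), C4(3μF, Q=3μC, V=1.00V)
Op 1: CLOSE 3-2: Q_total=17.00, C_total=6.00, V=2.83; Q3=2.83, Q2=14.17; dissipated=4.817
Op 2: CLOSE 3-2: Q_total=17.00, C_total=6.00, V=2.83; Q3=2.83, Q2=14.17; dissipated=0.000
Op 3: GROUND 2: Q2=0; energy lost=20.069
Op 4: CLOSE 3-4: Q_total=5.83, C_total=4.00, V=1.46; Q3=1.46, Q4=4.38; dissipated=1.260
Total dissipated: 26.147 μJ

Answer: 26.15 μJ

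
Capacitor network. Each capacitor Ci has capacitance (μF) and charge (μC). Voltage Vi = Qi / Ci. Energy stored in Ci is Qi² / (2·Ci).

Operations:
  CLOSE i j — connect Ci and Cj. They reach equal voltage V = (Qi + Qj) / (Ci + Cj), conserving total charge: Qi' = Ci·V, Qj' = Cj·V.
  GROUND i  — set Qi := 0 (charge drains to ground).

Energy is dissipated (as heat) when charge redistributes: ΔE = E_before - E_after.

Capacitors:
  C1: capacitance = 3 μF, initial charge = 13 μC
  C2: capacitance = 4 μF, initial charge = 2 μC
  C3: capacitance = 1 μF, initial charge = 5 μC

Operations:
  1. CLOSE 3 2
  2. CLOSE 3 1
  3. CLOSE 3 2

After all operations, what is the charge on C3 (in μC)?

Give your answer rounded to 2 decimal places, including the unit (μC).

Initial: C1(3μF, Q=13μC, V=4.33V), C2(4μF, Q=2μC, V=0.50V), C3(1μF, Q=5μC, V=5.00V)
Op 1: CLOSE 3-2: Q_total=7.00, C_total=5.00, V=1.40; Q3=1.40, Q2=5.60; dissipated=8.100
Op 2: CLOSE 3-1: Q_total=14.40, C_total=4.00, V=3.60; Q3=3.60, Q1=10.80; dissipated=3.227
Op 3: CLOSE 3-2: Q_total=9.20, C_total=5.00, V=1.84; Q3=1.84, Q2=7.36; dissipated=1.936
Final charges: Q1=10.80, Q2=7.36, Q3=1.84

Answer: 1.84 μC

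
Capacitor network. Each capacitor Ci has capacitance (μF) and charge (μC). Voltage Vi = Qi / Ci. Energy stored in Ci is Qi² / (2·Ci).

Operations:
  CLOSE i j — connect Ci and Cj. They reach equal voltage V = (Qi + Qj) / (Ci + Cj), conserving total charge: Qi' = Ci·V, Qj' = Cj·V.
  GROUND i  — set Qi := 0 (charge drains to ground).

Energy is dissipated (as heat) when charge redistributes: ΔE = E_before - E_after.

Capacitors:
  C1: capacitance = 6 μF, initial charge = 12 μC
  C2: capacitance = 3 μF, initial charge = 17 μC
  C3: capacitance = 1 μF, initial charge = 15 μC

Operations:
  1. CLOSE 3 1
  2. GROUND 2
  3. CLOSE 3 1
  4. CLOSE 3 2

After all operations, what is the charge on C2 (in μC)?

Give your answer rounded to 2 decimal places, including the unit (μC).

Initial: C1(6μF, Q=12μC, V=2.00V), C2(3μF, Q=17μC, V=5.67V), C3(1μF, Q=15μC, V=15.00V)
Op 1: CLOSE 3-1: Q_total=27.00, C_total=7.00, V=3.86; Q3=3.86, Q1=23.14; dissipated=72.429
Op 2: GROUND 2: Q2=0; energy lost=48.167
Op 3: CLOSE 3-1: Q_total=27.00, C_total=7.00, V=3.86; Q3=3.86, Q1=23.14; dissipated=0.000
Op 4: CLOSE 3-2: Q_total=3.86, C_total=4.00, V=0.96; Q3=0.96, Q2=2.89; dissipated=5.579
Final charges: Q1=23.14, Q2=2.89, Q3=0.96

Answer: 2.89 μC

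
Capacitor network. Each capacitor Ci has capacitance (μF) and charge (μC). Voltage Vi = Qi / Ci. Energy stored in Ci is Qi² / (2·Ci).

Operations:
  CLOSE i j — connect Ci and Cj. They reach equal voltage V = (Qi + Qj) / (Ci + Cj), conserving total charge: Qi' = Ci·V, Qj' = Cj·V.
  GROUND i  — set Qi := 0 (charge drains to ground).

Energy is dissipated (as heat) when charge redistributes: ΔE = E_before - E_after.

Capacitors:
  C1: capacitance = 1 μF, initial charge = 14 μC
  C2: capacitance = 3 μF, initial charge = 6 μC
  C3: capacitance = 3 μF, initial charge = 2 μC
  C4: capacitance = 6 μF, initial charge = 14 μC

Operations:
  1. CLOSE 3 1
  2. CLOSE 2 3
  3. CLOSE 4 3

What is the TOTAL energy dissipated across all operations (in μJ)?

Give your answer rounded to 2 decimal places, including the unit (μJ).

Initial: C1(1μF, Q=14μC, V=14.00V), C2(3μF, Q=6μC, V=2.00V), C3(3μF, Q=2μC, V=0.67V), C4(6μF, Q=14μC, V=2.33V)
Op 1: CLOSE 3-1: Q_total=16.00, C_total=4.00, V=4.00; Q3=12.00, Q1=4.00; dissipated=66.667
Op 2: CLOSE 2-3: Q_total=18.00, C_total=6.00, V=3.00; Q2=9.00, Q3=9.00; dissipated=3.000
Op 3: CLOSE 4-3: Q_total=23.00, C_total=9.00, V=2.56; Q4=15.33, Q3=7.67; dissipated=0.444
Total dissipated: 70.111 μJ

Answer: 70.11 μJ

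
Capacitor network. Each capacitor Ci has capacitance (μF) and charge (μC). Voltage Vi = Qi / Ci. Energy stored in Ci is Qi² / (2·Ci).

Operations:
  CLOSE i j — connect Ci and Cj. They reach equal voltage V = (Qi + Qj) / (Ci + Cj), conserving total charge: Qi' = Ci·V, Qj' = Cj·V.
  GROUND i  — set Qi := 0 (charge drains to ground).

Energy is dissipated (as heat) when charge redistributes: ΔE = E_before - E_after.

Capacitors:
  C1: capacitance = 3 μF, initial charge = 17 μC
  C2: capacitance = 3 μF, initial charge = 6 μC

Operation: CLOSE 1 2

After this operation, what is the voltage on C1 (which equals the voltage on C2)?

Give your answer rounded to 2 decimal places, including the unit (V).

Answer: 3.83 V

Derivation:
Initial: C1(3μF, Q=17μC, V=5.67V), C2(3μF, Q=6μC, V=2.00V)
Op 1: CLOSE 1-2: Q_total=23.00, C_total=6.00, V=3.83; Q1=11.50, Q2=11.50; dissipated=10.083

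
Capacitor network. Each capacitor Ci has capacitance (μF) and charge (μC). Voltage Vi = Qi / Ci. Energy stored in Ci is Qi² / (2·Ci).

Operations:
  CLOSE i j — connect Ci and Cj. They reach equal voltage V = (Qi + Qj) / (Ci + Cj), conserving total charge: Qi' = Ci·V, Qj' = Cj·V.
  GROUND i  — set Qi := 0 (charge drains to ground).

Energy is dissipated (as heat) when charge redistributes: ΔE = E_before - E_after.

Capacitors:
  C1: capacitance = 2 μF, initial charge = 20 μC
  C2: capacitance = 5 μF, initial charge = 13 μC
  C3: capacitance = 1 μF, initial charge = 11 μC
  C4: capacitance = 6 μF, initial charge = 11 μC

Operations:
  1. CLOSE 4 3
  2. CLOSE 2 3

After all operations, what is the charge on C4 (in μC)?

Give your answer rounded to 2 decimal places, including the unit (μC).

Initial: C1(2μF, Q=20μC, V=10.00V), C2(5μF, Q=13μC, V=2.60V), C3(1μF, Q=11μC, V=11.00V), C4(6μF, Q=11μC, V=1.83V)
Op 1: CLOSE 4-3: Q_total=22.00, C_total=7.00, V=3.14; Q4=18.86, Q3=3.14; dissipated=36.012
Op 2: CLOSE 2-3: Q_total=16.14, C_total=6.00, V=2.69; Q2=13.45, Q3=2.69; dissipated=0.123
Final charges: Q1=20.00, Q2=13.45, Q3=2.69, Q4=18.86

Answer: 18.86 μC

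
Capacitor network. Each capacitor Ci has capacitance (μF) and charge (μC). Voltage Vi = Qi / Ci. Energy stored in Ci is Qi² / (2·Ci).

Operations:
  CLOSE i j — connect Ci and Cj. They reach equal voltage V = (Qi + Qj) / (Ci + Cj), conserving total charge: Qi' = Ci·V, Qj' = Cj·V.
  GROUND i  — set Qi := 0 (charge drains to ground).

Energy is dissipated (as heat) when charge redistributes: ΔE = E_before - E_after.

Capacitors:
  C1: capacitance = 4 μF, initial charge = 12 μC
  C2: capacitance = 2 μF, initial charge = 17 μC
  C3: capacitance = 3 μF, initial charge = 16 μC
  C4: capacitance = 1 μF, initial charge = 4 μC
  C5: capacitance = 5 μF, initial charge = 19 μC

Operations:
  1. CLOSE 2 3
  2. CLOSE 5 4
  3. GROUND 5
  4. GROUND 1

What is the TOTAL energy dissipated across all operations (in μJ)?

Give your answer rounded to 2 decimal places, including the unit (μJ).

Initial: C1(4μF, Q=12μC, V=3.00V), C2(2μF, Q=17μC, V=8.50V), C3(3μF, Q=16μC, V=5.33V), C4(1μF, Q=4μC, V=4.00V), C5(5μF, Q=19μC, V=3.80V)
Op 1: CLOSE 2-3: Q_total=33.00, C_total=5.00, V=6.60; Q2=13.20, Q3=19.80; dissipated=6.017
Op 2: CLOSE 5-4: Q_total=23.00, C_total=6.00, V=3.83; Q5=19.17, Q4=3.83; dissipated=0.017
Op 3: GROUND 5: Q5=0; energy lost=36.736
Op 4: GROUND 1: Q1=0; energy lost=18.000
Total dissipated: 60.769 μJ

Answer: 60.77 μJ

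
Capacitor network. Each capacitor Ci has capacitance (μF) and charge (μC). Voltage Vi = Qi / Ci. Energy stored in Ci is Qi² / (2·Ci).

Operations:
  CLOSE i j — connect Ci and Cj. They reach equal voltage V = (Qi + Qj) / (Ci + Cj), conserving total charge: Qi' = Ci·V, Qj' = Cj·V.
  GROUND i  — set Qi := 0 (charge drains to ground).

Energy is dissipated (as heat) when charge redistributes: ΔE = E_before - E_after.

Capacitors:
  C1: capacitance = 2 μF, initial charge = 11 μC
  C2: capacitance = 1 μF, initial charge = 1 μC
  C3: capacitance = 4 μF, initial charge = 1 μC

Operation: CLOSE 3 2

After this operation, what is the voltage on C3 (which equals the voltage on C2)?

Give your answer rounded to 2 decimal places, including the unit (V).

Initial: C1(2μF, Q=11μC, V=5.50V), C2(1μF, Q=1μC, V=1.00V), C3(4μF, Q=1μC, V=0.25V)
Op 1: CLOSE 3-2: Q_total=2.00, C_total=5.00, V=0.40; Q3=1.60, Q2=0.40; dissipated=0.225

Answer: 0.40 V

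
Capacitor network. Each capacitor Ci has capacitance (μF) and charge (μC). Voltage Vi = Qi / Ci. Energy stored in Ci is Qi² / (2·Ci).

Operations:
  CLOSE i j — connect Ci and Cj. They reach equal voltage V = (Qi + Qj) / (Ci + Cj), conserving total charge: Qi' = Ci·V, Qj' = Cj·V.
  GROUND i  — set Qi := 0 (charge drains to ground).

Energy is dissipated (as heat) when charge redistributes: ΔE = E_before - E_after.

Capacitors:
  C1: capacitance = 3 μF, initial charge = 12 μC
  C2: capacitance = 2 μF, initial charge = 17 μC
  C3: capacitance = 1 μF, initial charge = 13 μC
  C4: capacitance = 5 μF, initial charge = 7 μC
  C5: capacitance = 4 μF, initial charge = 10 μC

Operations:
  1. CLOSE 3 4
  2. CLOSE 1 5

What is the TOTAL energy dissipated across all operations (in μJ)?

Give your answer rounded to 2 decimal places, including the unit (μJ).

Answer: 58.00 μJ

Derivation:
Initial: C1(3μF, Q=12μC, V=4.00V), C2(2μF, Q=17μC, V=8.50V), C3(1μF, Q=13μC, V=13.00V), C4(5μF, Q=7μC, V=1.40V), C5(4μF, Q=10μC, V=2.50V)
Op 1: CLOSE 3-4: Q_total=20.00, C_total=6.00, V=3.33; Q3=3.33, Q4=16.67; dissipated=56.067
Op 2: CLOSE 1-5: Q_total=22.00, C_total=7.00, V=3.14; Q1=9.43, Q5=12.57; dissipated=1.929
Total dissipated: 57.995 μJ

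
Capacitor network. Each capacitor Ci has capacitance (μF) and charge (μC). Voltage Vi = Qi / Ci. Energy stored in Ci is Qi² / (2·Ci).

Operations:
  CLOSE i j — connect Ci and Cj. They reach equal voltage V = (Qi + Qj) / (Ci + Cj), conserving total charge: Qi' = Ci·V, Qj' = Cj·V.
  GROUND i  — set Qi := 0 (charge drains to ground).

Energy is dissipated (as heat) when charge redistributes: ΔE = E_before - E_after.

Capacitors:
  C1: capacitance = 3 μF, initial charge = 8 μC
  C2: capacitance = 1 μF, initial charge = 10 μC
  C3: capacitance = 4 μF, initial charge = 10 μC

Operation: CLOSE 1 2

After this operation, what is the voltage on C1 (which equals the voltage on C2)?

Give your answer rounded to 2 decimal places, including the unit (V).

Initial: C1(3μF, Q=8μC, V=2.67V), C2(1μF, Q=10μC, V=10.00V), C3(4μF, Q=10μC, V=2.50V)
Op 1: CLOSE 1-2: Q_total=18.00, C_total=4.00, V=4.50; Q1=13.50, Q2=4.50; dissipated=20.167

Answer: 4.50 V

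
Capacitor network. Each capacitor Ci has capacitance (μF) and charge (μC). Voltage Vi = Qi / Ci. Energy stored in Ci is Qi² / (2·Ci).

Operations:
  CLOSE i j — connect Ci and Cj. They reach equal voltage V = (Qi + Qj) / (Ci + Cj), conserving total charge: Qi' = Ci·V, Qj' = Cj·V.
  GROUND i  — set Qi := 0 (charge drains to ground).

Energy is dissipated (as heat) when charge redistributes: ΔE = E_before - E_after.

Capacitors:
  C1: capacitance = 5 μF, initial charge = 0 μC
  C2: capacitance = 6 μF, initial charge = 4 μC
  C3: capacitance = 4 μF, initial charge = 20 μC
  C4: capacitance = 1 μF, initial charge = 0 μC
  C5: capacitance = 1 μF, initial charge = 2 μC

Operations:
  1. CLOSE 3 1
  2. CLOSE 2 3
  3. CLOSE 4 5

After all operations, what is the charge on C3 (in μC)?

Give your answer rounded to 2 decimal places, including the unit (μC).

Initial: C1(5μF, Q=0μC, V=0.00V), C2(6μF, Q=4μC, V=0.67V), C3(4μF, Q=20μC, V=5.00V), C4(1μF, Q=0μC, V=0.00V), C5(1μF, Q=2μC, V=2.00V)
Op 1: CLOSE 3-1: Q_total=20.00, C_total=9.00, V=2.22; Q3=8.89, Q1=11.11; dissipated=27.778
Op 2: CLOSE 2-3: Q_total=12.89, C_total=10.00, V=1.29; Q2=7.73, Q3=5.16; dissipated=2.904
Op 3: CLOSE 4-5: Q_total=2.00, C_total=2.00, V=1.00; Q4=1.00, Q5=1.00; dissipated=1.000
Final charges: Q1=11.11, Q2=7.73, Q3=5.16, Q4=1.00, Q5=1.00

Answer: 5.16 μC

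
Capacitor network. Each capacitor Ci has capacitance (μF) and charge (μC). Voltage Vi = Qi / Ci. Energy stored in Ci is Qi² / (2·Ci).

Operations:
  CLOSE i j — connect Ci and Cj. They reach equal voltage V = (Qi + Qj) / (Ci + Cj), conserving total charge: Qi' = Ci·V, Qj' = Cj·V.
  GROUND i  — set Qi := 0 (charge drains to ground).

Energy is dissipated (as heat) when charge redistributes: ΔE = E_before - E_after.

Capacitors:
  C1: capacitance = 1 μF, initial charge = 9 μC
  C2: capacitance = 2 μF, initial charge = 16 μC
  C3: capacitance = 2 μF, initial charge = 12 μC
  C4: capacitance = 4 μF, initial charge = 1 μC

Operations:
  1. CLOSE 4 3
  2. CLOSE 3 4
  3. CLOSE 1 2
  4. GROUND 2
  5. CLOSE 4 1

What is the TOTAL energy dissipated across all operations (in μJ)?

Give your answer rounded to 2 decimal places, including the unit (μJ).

Initial: C1(1μF, Q=9μC, V=9.00V), C2(2μF, Q=16μC, V=8.00V), C3(2μF, Q=12μC, V=6.00V), C4(4μF, Q=1μC, V=0.25V)
Op 1: CLOSE 4-3: Q_total=13.00, C_total=6.00, V=2.17; Q4=8.67, Q3=4.33; dissipated=22.042
Op 2: CLOSE 3-4: Q_total=13.00, C_total=6.00, V=2.17; Q3=4.33, Q4=8.67; dissipated=0.000
Op 3: CLOSE 1-2: Q_total=25.00, C_total=3.00, V=8.33; Q1=8.33, Q2=16.67; dissipated=0.333
Op 4: GROUND 2: Q2=0; energy lost=69.444
Op 5: CLOSE 4-1: Q_total=17.00, C_total=5.00, V=3.40; Q4=13.60, Q1=3.40; dissipated=15.211
Total dissipated: 107.031 μJ

Answer: 107.03 μJ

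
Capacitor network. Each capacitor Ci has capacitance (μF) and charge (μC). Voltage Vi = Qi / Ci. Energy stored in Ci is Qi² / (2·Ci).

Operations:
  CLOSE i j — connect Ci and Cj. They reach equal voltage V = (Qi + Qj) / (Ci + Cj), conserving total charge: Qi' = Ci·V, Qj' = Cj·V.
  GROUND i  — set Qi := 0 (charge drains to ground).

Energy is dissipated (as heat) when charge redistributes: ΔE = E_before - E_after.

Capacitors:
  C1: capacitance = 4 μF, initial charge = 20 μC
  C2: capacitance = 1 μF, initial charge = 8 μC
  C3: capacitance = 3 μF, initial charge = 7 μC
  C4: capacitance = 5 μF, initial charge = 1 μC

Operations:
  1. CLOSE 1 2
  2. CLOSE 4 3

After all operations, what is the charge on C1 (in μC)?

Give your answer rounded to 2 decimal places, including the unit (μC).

Initial: C1(4μF, Q=20μC, V=5.00V), C2(1μF, Q=8μC, V=8.00V), C3(3μF, Q=7μC, V=2.33V), C4(5μF, Q=1μC, V=0.20V)
Op 1: CLOSE 1-2: Q_total=28.00, C_total=5.00, V=5.60; Q1=22.40, Q2=5.60; dissipated=3.600
Op 2: CLOSE 4-3: Q_total=8.00, C_total=8.00, V=1.00; Q4=5.00, Q3=3.00; dissipated=4.267
Final charges: Q1=22.40, Q2=5.60, Q3=3.00, Q4=5.00

Answer: 22.40 μC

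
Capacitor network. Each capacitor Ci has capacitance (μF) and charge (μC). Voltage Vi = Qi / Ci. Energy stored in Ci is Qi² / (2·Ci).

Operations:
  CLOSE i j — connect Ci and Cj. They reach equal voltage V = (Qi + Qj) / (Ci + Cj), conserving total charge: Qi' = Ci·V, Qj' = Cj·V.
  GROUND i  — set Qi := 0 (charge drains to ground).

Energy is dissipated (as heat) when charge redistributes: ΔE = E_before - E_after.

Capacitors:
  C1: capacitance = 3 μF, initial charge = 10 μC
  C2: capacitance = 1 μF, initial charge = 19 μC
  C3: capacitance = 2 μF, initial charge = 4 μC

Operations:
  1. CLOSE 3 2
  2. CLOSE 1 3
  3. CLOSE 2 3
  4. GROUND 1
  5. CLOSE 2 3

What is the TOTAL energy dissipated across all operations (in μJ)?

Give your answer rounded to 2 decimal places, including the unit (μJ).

Answer: 148.36 μJ

Derivation:
Initial: C1(3μF, Q=10μC, V=3.33V), C2(1μF, Q=19μC, V=19.00V), C3(2μF, Q=4μC, V=2.00V)
Op 1: CLOSE 3-2: Q_total=23.00, C_total=3.00, V=7.67; Q3=15.33, Q2=7.67; dissipated=96.333
Op 2: CLOSE 1-3: Q_total=25.33, C_total=5.00, V=5.07; Q1=15.20, Q3=10.13; dissipated=11.267
Op 3: CLOSE 2-3: Q_total=17.80, C_total=3.00, V=5.93; Q2=5.93, Q3=11.87; dissipated=2.253
Op 4: GROUND 1: Q1=0; energy lost=38.507
Op 5: CLOSE 2-3: Q_total=17.80, C_total=3.00, V=5.93; Q2=5.93, Q3=11.87; dissipated=0.000
Total dissipated: 148.360 μJ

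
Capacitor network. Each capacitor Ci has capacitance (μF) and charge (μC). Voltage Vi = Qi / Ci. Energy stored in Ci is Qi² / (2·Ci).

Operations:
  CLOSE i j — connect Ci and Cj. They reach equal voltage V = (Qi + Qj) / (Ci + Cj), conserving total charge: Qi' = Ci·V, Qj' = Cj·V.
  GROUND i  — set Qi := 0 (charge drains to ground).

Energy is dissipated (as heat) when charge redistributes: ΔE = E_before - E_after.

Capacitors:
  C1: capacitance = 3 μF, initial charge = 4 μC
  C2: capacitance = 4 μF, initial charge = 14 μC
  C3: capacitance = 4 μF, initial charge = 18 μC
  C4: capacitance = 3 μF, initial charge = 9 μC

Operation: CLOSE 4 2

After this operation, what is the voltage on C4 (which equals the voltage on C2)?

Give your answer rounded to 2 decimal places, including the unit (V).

Initial: C1(3μF, Q=4μC, V=1.33V), C2(4μF, Q=14μC, V=3.50V), C3(4μF, Q=18μC, V=4.50V), C4(3μF, Q=9μC, V=3.00V)
Op 1: CLOSE 4-2: Q_total=23.00, C_total=7.00, V=3.29; Q4=9.86, Q2=13.14; dissipated=0.214

Answer: 3.29 V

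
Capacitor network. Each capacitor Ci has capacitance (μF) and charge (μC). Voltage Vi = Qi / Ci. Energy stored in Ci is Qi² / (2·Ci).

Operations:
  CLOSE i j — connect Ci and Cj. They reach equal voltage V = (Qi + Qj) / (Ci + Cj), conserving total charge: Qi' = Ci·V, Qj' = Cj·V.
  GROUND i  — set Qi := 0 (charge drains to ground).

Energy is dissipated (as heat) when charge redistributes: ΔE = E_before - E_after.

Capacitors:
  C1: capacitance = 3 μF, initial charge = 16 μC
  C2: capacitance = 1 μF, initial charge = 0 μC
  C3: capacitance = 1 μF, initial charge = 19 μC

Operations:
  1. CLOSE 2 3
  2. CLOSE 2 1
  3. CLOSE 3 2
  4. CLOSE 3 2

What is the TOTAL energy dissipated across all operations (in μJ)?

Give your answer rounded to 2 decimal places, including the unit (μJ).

Initial: C1(3μF, Q=16μC, V=5.33V), C2(1μF, Q=0μC, V=0.00V), C3(1μF, Q=19μC, V=19.00V)
Op 1: CLOSE 2-3: Q_total=19.00, C_total=2.00, V=9.50; Q2=9.50, Q3=9.50; dissipated=90.250
Op 2: CLOSE 2-1: Q_total=25.50, C_total=4.00, V=6.38; Q2=6.38, Q1=19.12; dissipated=6.510
Op 3: CLOSE 3-2: Q_total=15.88, C_total=2.00, V=7.94; Q3=7.94, Q2=7.94; dissipated=2.441
Op 4: CLOSE 3-2: Q_total=15.88, C_total=2.00, V=7.94; Q3=7.94, Q2=7.94; dissipated=0.000
Total dissipated: 99.202 μJ

Answer: 99.20 μJ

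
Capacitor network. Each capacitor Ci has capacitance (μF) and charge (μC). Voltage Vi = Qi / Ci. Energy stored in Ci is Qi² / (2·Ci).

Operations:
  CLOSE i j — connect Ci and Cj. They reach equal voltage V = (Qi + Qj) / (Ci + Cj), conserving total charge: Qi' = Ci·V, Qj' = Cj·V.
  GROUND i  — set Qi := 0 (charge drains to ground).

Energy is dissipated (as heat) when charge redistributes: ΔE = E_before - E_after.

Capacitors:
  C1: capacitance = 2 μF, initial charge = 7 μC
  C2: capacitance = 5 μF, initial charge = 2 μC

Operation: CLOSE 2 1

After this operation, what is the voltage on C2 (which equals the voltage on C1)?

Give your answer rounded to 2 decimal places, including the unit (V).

Answer: 1.29 V

Derivation:
Initial: C1(2μF, Q=7μC, V=3.50V), C2(5μF, Q=2μC, V=0.40V)
Op 1: CLOSE 2-1: Q_total=9.00, C_total=7.00, V=1.29; Q2=6.43, Q1=2.57; dissipated=6.864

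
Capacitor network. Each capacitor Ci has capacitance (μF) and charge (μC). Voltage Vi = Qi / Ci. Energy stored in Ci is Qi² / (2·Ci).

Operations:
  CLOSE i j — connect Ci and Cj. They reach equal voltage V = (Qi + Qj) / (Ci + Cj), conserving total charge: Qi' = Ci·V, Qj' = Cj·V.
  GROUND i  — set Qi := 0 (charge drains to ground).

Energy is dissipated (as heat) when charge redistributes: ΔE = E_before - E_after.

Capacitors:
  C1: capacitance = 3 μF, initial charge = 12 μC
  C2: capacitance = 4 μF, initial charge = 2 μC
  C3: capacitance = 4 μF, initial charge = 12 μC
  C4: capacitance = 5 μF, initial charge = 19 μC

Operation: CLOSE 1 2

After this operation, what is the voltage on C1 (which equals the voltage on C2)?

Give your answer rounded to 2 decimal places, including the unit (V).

Initial: C1(3μF, Q=12μC, V=4.00V), C2(4μF, Q=2μC, V=0.50V), C3(4μF, Q=12μC, V=3.00V), C4(5μF, Q=19μC, V=3.80V)
Op 1: CLOSE 1-2: Q_total=14.00, C_total=7.00, V=2.00; Q1=6.00, Q2=8.00; dissipated=10.500

Answer: 2.00 V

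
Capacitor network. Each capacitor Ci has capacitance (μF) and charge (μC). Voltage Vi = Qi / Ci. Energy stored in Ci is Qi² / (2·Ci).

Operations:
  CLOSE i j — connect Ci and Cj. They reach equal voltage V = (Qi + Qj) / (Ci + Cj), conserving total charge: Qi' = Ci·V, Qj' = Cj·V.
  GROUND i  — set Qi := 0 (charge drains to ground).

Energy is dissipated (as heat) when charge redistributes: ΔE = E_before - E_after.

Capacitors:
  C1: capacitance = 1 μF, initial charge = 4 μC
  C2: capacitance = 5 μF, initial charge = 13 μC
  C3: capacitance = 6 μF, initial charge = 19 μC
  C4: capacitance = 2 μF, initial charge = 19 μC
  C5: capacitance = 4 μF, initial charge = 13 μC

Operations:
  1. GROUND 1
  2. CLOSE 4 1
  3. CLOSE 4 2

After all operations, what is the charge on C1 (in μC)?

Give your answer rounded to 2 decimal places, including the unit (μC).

Initial: C1(1μF, Q=4μC, V=4.00V), C2(5μF, Q=13μC, V=2.60V), C3(6μF, Q=19μC, V=3.17V), C4(2μF, Q=19μC, V=9.50V), C5(4μF, Q=13μC, V=3.25V)
Op 1: GROUND 1: Q1=0; energy lost=8.000
Op 2: CLOSE 4-1: Q_total=19.00, C_total=3.00, V=6.33; Q4=12.67, Q1=6.33; dissipated=30.083
Op 3: CLOSE 4-2: Q_total=25.67, C_total=7.00, V=3.67; Q4=7.33, Q2=18.33; dissipated=9.956
Final charges: Q1=6.33, Q2=18.33, Q3=19.00, Q4=7.33, Q5=13.00

Answer: 6.33 μC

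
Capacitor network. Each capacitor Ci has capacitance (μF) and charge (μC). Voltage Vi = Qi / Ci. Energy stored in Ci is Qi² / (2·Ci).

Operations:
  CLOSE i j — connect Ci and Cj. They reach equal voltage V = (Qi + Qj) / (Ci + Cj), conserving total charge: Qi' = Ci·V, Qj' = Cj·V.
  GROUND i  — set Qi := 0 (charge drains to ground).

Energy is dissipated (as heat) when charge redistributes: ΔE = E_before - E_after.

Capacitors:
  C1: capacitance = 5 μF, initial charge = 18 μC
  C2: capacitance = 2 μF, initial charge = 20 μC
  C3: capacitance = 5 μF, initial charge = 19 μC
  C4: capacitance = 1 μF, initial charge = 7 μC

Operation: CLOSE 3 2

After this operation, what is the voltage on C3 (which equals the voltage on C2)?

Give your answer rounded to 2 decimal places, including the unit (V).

Initial: C1(5μF, Q=18μC, V=3.60V), C2(2μF, Q=20μC, V=10.00V), C3(5μF, Q=19μC, V=3.80V), C4(1μF, Q=7μC, V=7.00V)
Op 1: CLOSE 3-2: Q_total=39.00, C_total=7.00, V=5.57; Q3=27.86, Q2=11.14; dissipated=27.457

Answer: 5.57 V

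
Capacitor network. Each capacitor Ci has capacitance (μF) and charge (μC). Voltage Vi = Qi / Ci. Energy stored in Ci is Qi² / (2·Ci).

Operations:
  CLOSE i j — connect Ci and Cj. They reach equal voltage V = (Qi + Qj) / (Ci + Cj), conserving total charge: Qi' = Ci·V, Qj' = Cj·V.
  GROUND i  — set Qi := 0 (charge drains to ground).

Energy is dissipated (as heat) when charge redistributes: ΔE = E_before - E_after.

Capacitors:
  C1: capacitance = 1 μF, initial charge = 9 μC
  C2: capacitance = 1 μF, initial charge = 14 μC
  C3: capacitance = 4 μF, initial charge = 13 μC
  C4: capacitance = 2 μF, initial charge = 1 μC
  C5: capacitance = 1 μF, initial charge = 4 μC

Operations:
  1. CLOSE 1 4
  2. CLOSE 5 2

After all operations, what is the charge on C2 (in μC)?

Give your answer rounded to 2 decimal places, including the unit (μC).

Initial: C1(1μF, Q=9μC, V=9.00V), C2(1μF, Q=14μC, V=14.00V), C3(4μF, Q=13μC, V=3.25V), C4(2μF, Q=1μC, V=0.50V), C5(1μF, Q=4μC, V=4.00V)
Op 1: CLOSE 1-4: Q_total=10.00, C_total=3.00, V=3.33; Q1=3.33, Q4=6.67; dissipated=24.083
Op 2: CLOSE 5-2: Q_total=18.00, C_total=2.00, V=9.00; Q5=9.00, Q2=9.00; dissipated=25.000
Final charges: Q1=3.33, Q2=9.00, Q3=13.00, Q4=6.67, Q5=9.00

Answer: 9.00 μC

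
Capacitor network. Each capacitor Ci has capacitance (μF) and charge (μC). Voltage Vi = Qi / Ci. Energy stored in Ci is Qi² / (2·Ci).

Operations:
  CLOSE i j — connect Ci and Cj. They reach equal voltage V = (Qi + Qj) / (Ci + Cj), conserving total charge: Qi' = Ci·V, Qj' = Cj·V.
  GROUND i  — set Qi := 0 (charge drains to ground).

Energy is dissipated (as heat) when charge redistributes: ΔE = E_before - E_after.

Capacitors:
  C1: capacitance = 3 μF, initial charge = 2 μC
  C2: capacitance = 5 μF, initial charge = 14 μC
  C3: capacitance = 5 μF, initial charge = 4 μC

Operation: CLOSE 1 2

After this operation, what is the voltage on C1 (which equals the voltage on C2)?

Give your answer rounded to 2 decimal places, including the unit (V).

Answer: 2.00 V

Derivation:
Initial: C1(3μF, Q=2μC, V=0.67V), C2(5μF, Q=14μC, V=2.80V), C3(5μF, Q=4μC, V=0.80V)
Op 1: CLOSE 1-2: Q_total=16.00, C_total=8.00, V=2.00; Q1=6.00, Q2=10.00; dissipated=4.267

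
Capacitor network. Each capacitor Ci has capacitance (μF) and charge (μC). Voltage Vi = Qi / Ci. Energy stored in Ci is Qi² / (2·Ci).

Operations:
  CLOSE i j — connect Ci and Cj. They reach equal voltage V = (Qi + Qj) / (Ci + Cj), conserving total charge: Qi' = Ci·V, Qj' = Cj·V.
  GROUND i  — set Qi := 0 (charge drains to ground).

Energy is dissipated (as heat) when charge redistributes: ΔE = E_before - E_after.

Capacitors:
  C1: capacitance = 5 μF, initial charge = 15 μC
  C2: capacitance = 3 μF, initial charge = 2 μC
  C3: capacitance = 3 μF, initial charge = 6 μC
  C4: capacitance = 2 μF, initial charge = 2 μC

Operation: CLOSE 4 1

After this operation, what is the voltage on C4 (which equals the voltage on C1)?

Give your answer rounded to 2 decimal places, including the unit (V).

Answer: 2.43 V

Derivation:
Initial: C1(5μF, Q=15μC, V=3.00V), C2(3μF, Q=2μC, V=0.67V), C3(3μF, Q=6μC, V=2.00V), C4(2μF, Q=2μC, V=1.00V)
Op 1: CLOSE 4-1: Q_total=17.00, C_total=7.00, V=2.43; Q4=4.86, Q1=12.14; dissipated=2.857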